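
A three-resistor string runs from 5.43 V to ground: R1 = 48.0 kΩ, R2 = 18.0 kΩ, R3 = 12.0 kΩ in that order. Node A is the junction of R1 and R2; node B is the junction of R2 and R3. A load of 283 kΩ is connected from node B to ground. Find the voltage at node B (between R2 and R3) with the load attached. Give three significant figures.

V ≈ 0.806 V

At node B, R3 is in parallel with the load: R3‖R_L = 11.51 kΩ.
Below node A the resistance is R2 + (R3‖R_L) = 29.51 kΩ, so V_A = 5.43 × 29.51/77.51 = 2.067 V.
Then V_B = V_A × (R3‖R_L)/(R2 + R3‖R_L) = 2.067 × 11.51/29.51 = 0.806 V.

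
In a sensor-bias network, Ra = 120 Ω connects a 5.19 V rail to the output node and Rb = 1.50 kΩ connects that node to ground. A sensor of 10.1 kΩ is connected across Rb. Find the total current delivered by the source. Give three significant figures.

I ≈ 3.64 mA

Rb‖R_L = 1306 Ω, so the source sees Ra + Rb‖R_L = 1426 Ω.
I = 5.19 V / 1426 Ω = 3.64 mA.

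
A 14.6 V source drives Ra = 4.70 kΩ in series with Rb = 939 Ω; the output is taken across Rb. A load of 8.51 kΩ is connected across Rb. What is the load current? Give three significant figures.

I_L ≈ 0.262 mA

Rb‖R_L = 845.7 Ω; V_out = 14.6 × 845.7/5546 = 2.226 V.
I_L = V_out / R_L = 2.226 / 8.51 kΩ = 0.262 mA.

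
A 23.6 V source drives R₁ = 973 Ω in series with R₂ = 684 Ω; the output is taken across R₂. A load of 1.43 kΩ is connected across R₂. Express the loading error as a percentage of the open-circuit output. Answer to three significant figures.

21.9 %

Unloaded V = 23.6 × 684/1657 = 9.742 V.
Loaded: R₂‖R_L = 462.7 Ω, giving V = 23.6 × 462.7/1436 = 7.606 V.
Drop = (9.742 − 7.606) / 9.742 = 21.9 %.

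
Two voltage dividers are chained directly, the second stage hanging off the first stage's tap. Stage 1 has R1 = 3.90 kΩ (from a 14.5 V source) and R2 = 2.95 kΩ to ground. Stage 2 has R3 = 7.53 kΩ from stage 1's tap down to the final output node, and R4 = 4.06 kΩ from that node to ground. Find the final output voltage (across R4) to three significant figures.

V_out ≈ 1.91 V

Stage 2 presents R3+R4 = 11.59 kΩ as a load on stage 1's tap.
Stage 1's lower leg becomes R2‖(R3+R4) = 2.351 kΩ, so V_mid = 14.5 × 2.351/6.251 = 5.454 V.
Stage 2 is itself unloaded: V_out = V_mid × R4/(R3+R4) = 5.454 × 4.06/11.59 = 1.91 V.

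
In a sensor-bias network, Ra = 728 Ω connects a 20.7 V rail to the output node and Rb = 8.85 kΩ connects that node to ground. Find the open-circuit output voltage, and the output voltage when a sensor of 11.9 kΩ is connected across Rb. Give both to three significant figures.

Open-circuit: V = 20.7 × 8850/(728 + 8850) = 19.1 V.
With the load, Rb becomes Rb‖R_L = 5075 Ω, so V = 20.7 × 5075/5803 = 18.1 V.

Unloaded: 19.1 V; loaded: 18.1 V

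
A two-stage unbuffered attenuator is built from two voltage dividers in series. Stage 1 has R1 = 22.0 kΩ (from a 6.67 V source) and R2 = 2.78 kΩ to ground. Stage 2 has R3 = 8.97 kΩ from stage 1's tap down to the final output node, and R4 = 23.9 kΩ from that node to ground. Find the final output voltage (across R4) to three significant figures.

Stage 2 presents R3+R4 = 32.87 kΩ as a load on stage 1's tap.
Stage 1's lower leg becomes R2‖(R3+R4) = 2.563 kΩ, so V_mid = 6.67 × 2.563/24.56 = 0.6960 V.
Stage 2 is itself unloaded: V_out = V_mid × R4/(R3+R4) = 0.6960 × 23.9/32.87 = 0.506 V.

V_out ≈ 0.506 V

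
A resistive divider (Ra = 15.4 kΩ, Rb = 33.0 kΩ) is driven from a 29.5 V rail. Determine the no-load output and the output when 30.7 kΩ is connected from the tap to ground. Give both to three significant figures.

Unloaded: 20.1 V; loaded: 15.0 V

Open-circuit: V = 29.5 × 33.0/(15.4 + 33.0) = 20.1 V.
With the load, Rb becomes Rb‖R_L = 15.90 kΩ, so V = 29.5 × 15.90/31.30 = 15.0 V.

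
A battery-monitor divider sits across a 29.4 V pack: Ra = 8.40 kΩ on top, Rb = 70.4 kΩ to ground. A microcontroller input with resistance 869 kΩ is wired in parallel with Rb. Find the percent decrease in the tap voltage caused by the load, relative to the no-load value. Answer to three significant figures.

The divider's output (Thévenin) resistance is Ra‖Rb = 7.505 kΩ.
Fractional drop under load = R_th/(R_th + R_L) = 7.505 / (7.505 + 869) = 0.008562.
So the output falls by 0.856 %.

0.856 %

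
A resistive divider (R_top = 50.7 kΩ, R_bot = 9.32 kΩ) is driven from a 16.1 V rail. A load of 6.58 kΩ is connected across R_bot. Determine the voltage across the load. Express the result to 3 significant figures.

V_out ≈ 1.14 V

The load sits in parallel with R_bot: R_bot‖R_L = (9.32 × 6.58) / (9.32 + 6.58) = 3.857 kΩ.
V_out = 16.1 × 3.857 / (50.7 + 3.857) = 16.1 × 3.857/54.56 = 1.14 V.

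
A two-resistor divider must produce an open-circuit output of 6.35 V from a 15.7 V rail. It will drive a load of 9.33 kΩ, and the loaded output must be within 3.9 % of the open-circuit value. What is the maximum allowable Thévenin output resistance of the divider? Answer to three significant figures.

R_th ≤ 379 Ω

Loading drop = R_th/(R_th + R_L) ≤ 0.0390, so R_th ≤ R_L · ε/(1−ε) = 9.33 kΩ × 0.0390/0.9610 = 379 Ω.
(Any R1, R2 with R2/(R1+R2) = 0.404 and R1‖R2 ≤ 379 Ω will meet the spec.)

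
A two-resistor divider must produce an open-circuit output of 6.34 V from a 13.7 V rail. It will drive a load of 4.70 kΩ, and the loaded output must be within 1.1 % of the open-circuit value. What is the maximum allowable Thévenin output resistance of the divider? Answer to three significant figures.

Loading drop = R_th/(R_th + R_L) ≤ 0.0110, so R_th ≤ R_L · ε/(1−ε) = 4.70 kΩ × 0.0110/0.9890 = 52.3 Ω.

R_th ≤ 52.3 Ω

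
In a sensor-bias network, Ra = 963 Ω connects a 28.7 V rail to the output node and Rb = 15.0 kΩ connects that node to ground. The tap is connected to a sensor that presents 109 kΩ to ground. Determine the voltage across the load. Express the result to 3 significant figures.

The load sits in parallel with Rb: Rb‖R_L = (15000 × 109000) / (15000 + 109000) = 13190 Ω.
V_out = 28.7 × 13190 / (963 + 13190) = 28.7 × 13190/14150 = 26.7 V.
(Unloaded it would have been 27.0 V.)

V_out ≈ 26.7 V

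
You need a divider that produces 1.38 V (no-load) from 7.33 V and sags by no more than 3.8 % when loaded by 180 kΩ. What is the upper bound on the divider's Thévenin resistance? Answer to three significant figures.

R_th ≤ 7.11 kΩ

Loading drop = R_th/(R_th + R_L) ≤ 0.0380, so R_th ≤ R_L · ε/(1−ε) = 180 kΩ × 0.0380/0.9620 = 7.11 kΩ.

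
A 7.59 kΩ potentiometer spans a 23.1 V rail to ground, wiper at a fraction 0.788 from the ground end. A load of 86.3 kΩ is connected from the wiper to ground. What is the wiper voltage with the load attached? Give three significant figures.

V ≈ 17.9 V

The wiper splits the pot into (1−α)R = 1.609 kΩ above and αR = 5.981 kΩ below.
Lower section ‖ load = 5.593 kΩ.
V_wiper = 23.1 × 5.593/(1.609 + 5.593) = 17.9 V.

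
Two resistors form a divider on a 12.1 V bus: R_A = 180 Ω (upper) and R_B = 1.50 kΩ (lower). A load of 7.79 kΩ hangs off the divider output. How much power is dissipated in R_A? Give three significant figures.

P ≈ 12.7 mW

Total resistance from the source is R_A + (R_B‖R_L) = 1438 Ω, so I = 12.1/1438 Ω = 8.416 mA.
P = I²·R_A = (8.416 mA)² × 180 Ω = 12.7 mW.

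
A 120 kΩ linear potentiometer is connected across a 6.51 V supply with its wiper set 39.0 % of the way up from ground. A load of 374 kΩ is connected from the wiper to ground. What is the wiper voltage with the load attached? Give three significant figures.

The wiper splits the pot into (1−α)R = 73.20 kΩ above and αR = 46.80 kΩ below.
Lower section ‖ load = 41.60 kΩ.
V_wiper = 6.51 × 41.60/(73.20 + 41.60) = 2.36 V.

V ≈ 2.36 V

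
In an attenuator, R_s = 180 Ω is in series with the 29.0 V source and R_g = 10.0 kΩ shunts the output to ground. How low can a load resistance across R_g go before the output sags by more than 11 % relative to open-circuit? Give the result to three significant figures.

Output resistance R_th = R_s‖R_g = (180 × 10000)/10180 = 176.8 Ω.
The fractional drop is R_th/(R_th + R_L); requiring this ≤ 0.110 gives R_L ≥ R_th(1/0.110 − 1) = 176.8 × 8.091 = 1.43 kΩ.

R_L(min) ≈ 1.43 kΩ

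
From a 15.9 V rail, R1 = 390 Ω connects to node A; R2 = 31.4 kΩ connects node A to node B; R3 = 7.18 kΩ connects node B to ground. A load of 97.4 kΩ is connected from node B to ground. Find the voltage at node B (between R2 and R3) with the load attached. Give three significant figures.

At node B, R3 is in parallel with the load: R3‖R_L = 6687 Ω.
Below node A the resistance is R2 + (R3‖R_L) = 38090 Ω, so V_A = 15.9 × 38090/38480 = 15.74 V.
Then V_B = V_A × (R3‖R_L)/(R2 + R3‖R_L) = 15.74 × 6687/38090 = 2.76 V.

V ≈ 2.76 V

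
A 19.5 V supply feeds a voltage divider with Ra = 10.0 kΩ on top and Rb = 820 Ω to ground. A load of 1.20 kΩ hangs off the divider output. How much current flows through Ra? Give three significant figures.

I ≈ 1.86 mA

Rb‖R_L = 487.1 Ω, so the source sees Ra + Rb‖R_L = 10490 Ω.
I = 19.5 V / 10490 Ω = 1.86 mA.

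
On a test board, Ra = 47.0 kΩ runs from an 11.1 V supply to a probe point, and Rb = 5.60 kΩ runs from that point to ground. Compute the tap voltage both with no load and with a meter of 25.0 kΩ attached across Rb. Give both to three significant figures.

Open-circuit: V = 11.1 × 5.60/(47.0 + 5.60) = 1.18 V.
With the load, Rb becomes Rb‖R_L = 4.575 kΩ, so V = 11.1 × 4.575/51.58 = 0.985 V.

Unloaded: 1.18 V; loaded: 0.985 V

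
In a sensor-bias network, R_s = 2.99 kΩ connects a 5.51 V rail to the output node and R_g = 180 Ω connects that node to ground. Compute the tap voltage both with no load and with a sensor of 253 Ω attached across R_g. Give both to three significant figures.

Unloaded: 0.313 V; loaded: 0.187 V

Open-circuit: V = 5.51 × 180/(2990 + 180) = 0.313 V.
With the load, R_g becomes R_g‖R_L = 105.2 Ω, so V = 5.51 × 105.2/3095 = 0.187 V.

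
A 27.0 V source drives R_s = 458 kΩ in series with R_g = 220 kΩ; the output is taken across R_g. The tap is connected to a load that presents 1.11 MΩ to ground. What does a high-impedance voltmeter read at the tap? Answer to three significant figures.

V_out ≈ 7.73 V

The load sits in parallel with R_g: R_g‖R_L = (220 × 1110) / (220 + 1110) = 183.6 kΩ.
V_out = 27.0 × 183.6 / (458 + 183.6) = 27.0 × 183.6/641.6 = 7.73 V.
(Unloaded it would have been 8.76 V.)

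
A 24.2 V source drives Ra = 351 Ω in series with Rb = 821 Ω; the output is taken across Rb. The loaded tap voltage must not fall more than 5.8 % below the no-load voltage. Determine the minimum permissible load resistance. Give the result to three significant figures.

Output resistance R_th = Ra‖Rb = (351 × 821)/1172 = 245.9 Ω.
The fractional drop is R_th/(R_th + R_L); requiring this ≤ 0.0580 gives R_L ≥ R_th(1/0.0580 − 1) = 245.9 × 16.24 = 3.99 kΩ.

R_L(min) ≈ 3.99 kΩ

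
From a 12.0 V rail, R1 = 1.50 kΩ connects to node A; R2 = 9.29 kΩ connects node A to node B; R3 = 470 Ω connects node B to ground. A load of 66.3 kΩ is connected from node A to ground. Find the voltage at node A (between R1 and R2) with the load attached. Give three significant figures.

V ≈ 10.2 V

Below node A the series string R2+R3 = 9760 Ω sits in parallel with the 66300 Ω load: 8508 Ω.
V_A = 12.0 × 8508/(1500 + 8508) = 10.2 V.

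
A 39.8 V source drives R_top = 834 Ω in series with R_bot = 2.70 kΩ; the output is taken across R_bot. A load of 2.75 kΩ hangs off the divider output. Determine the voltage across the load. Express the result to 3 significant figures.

The load sits in parallel with R_bot: R_bot‖R_L = (2700 × 2750) / (2700 + 2750) = 1362 Ω.
V_out = 39.8 × 1362 / (834 + 1362) = 39.8 × 1362/2196 = 24.7 V.

V_out ≈ 24.7 V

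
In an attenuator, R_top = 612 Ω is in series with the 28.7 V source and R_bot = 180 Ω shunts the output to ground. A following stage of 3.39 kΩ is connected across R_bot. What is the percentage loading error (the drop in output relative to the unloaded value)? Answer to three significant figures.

3.94 %

The divider's output (Thévenin) resistance is R_top‖R_bot = 139.1 Ω.
Fractional drop under load = R_th/(R_th + R_L) = 139.1 / (139.1 + 3390) = 0.03941.
So the output falls by 3.94 %.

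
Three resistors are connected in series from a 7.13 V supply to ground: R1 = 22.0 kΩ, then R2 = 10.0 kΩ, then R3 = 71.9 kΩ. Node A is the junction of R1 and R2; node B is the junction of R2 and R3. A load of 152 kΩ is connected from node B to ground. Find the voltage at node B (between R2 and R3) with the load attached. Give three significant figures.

At node B, R3 is in parallel with the load: R3‖R_L = 48.81 kΩ.
Below node A the resistance is R2 + (R3‖R_L) = 58.81 kΩ, so V_A = 7.13 × 58.81/80.81 = 5.189 V.
Then V_B = V_A × (R3‖R_L)/(R2 + R3‖R_L) = 5.189 × 48.81/58.81 = 4.31 V.

V ≈ 4.31 V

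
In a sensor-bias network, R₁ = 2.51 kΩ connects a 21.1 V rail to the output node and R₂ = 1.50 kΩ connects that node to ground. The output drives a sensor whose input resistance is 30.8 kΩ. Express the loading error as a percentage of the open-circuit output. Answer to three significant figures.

2.96 %

The divider's output (Thévenin) resistance is R₁‖R₂ = 0.9389 kΩ.
Fractional drop under load = R_th/(R_th + R_L) = 0.9389 / (0.9389 + 30.8) = 0.02958.
So the output falls by 2.96 %.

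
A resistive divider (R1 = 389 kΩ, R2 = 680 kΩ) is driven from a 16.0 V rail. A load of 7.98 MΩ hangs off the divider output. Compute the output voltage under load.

The load sits in parallel with R2: R2‖R_L = (680 × 7980) / (680 + 7980) = 626.6 kΩ.
V_out = 16.0 × 626.6 / (389 + 626.6) = 16.0 × 626.6/1016 = 9.87 V.
(Unloaded it would have been 10.2 V.)

V_out ≈ 9.87 V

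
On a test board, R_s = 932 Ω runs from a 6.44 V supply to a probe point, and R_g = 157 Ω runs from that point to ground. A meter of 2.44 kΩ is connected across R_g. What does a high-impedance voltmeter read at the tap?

V_out ≈ 0.880 V

The load sits in parallel with R_g: R_g‖R_L = (157 × 2440) / (157 + 2440) = 147.5 Ω.
V_out = 6.44 × 147.5 / (932 + 147.5) = 6.44 × 147.5/1080 = 0.880 V.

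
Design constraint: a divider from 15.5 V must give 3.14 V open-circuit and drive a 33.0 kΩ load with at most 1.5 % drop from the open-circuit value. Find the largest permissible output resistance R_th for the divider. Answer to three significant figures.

R_th ≤ 503 Ω

Loading drop = R_th/(R_th + R_L) ≤ 0.0150, so R_th ≤ R_L · ε/(1−ε) = 33.0 kΩ × 0.0150/0.9850 = 503 Ω.
(Any R1, R2 with R2/(R1+R2) = 0.203 and R1‖R2 ≤ 503 Ω will meet the spec.)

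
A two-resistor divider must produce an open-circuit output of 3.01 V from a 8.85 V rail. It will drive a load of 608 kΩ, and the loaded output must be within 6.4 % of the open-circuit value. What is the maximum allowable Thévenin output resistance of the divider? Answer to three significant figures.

R_th ≤ 41.6 kΩ

Loading drop = R_th/(R_th + R_L) ≤ 0.0640, so R_th ≤ R_L · ε/(1−ε) = 608 kΩ × 0.0640/0.9360 = 41.6 kΩ.
(Any R1, R2 with R2/(R1+R2) = 0.340 and R1‖R2 ≤ 41.6 kΩ will meet the spec.)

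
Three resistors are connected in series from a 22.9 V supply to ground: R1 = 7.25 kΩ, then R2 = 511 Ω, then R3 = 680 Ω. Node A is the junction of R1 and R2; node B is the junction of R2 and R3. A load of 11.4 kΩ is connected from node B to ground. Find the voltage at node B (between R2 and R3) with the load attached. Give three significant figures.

V ≈ 1.75 V

At node B, R3 is in parallel with the load: R3‖R_L = 641.7 Ω.
Below node A the resistance is R2 + (R3‖R_L) = 1153 Ω, so V_A = 22.9 × 1153/8403 = 3.142 V.
Then V_B = V_A × (R3‖R_L)/(R2 + R3‖R_L) = 3.142 × 641.7/1153 = 1.75 V.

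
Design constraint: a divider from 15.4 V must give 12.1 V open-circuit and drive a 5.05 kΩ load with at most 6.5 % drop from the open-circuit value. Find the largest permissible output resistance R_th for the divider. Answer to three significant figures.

Loading drop = R_th/(R_th + R_L) ≤ 0.0650, so R_th ≤ R_L · ε/(1−ε) = 5.05 kΩ × 0.0650/0.9350 = 351 Ω.
(Any R1, R2 with R2/(R1+R2) = 0.786 and R1‖R2 ≤ 351 Ω will meet the spec.)

R_th ≤ 351 Ω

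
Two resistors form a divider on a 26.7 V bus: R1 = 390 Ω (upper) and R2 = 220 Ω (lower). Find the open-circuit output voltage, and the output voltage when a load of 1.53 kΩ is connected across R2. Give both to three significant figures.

Unloaded: 9.63 V; loaded: 8.82 V

Open-circuit: V = 26.7 × 220/(390 + 220) = 9.63 V.
With the load, R2 becomes R2‖R_L = 192.3 Ω, so V = 26.7 × 192.3/582.3 = 8.82 V.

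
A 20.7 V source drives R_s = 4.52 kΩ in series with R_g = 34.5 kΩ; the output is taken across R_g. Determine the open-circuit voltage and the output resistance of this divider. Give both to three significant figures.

V_th = 18.3 V, R_th = 4.00 kΩ

V_th is the open-circuit tap voltage: 20.7 × 34.5/(4.52 + 34.5) = 18.3 V.
With the supply zeroed, R_s and R_g appear in parallel from the tap: R_th = R_s‖R_g = (4.52 × 34.5)/39.02 = 4.00 kΩ.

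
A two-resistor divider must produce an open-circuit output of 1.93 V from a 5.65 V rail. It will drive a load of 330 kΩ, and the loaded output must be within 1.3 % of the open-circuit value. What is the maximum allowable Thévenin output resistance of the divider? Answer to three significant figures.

Loading drop = R_th/(R_th + R_L) ≤ 0.0130, so R_th ≤ R_L · ε/(1−ε) = 330 kΩ × 0.0130/0.9870 = 4.35 kΩ.
(Any R1, R2 with R2/(R1+R2) = 0.342 and R1‖R2 ≤ 4.35 kΩ will meet the spec.)

R_th ≤ 4.35 kΩ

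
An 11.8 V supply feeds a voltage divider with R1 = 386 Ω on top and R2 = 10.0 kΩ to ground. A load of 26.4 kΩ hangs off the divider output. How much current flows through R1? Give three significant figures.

R2‖R_L = 7253 Ω, so the source sees R1 + R2‖R_L = 7639 Ω.
I = 11.8 V / 7639 Ω = 1.54 mA.

I ≈ 1.54 mA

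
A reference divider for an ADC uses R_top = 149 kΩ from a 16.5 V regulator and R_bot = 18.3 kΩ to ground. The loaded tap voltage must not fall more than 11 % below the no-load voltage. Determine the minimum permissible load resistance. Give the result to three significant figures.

R_L(min) ≈ 132 kΩ

Output resistance R_th = R_top‖R_bot = (149 × 18.3)/167.3 = 16.30 kΩ.
The fractional drop is R_th/(R_th + R_L); requiring this ≤ 0.110 gives R_L ≥ R_th(1/0.110 − 1) = 16.30 × 8.091 = 132 kΩ.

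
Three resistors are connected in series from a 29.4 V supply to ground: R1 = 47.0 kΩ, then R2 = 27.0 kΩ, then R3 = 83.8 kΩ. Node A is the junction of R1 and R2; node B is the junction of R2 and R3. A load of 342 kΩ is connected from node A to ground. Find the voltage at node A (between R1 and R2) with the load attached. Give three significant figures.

Below node A the series string R2+R3 = 110.8 kΩ sits in parallel with the 342 kΩ load: 83.69 kΩ.
V_A = 29.4 × 83.69/(47.0 + 83.69) = 18.8 V.

V ≈ 18.8 V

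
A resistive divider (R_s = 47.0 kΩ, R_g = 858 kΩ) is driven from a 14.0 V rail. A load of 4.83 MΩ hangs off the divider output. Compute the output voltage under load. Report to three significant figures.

The load sits in parallel with R_g: R_g‖R_L = (858 × 4830) / (858 + 4830) = 728.6 kΩ.
V_out = 14.0 × 728.6 / (47.0 + 728.6) = 14.0 × 728.6/775.6 = 13.2 V.

V_out ≈ 13.2 V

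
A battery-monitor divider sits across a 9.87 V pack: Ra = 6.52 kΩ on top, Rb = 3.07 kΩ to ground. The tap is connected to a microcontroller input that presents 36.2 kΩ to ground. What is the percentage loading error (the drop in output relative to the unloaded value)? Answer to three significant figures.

5.45 %

The divider's output (Thévenin) resistance is Ra‖Rb = 2.087 kΩ.
Fractional drop under load = R_th/(R_th + R_L) = 2.087 / (2.087 + 36.2) = 0.05451.
So the output falls by 5.45 %.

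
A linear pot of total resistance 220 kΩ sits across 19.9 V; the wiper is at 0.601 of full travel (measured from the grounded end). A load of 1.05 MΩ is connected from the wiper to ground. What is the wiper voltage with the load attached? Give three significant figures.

The wiper splits the pot into (1−α)R = 87.78 kΩ above and αR = 132.2 kΩ below.
Lower section ‖ load = 117.4 kΩ.
V_wiper = 19.9 × 117.4/(87.78 + 117.4) = 11.4 V.

V ≈ 11.4 V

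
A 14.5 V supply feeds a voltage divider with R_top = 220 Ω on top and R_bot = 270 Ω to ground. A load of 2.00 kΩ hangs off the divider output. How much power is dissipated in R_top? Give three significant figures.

Total resistance from the source is R_top + (R_bot‖R_L) = 457.9 Ω, so I = 14.5/457.9 Ω = 31.67 mA.
P = I²·R_top = (31.67 mA)² × 220 Ω = 221 mW.

P ≈ 221 mW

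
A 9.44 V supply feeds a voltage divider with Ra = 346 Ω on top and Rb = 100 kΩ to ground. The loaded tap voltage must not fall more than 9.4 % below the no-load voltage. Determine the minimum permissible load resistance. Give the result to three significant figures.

R_L(min) ≈ 3.32 kΩ

Output resistance R_th = Ra‖Rb = (346 × 100000)/100300 = 344.8 Ω.
The fractional drop is R_th/(R_th + R_L); requiring this ≤ 0.0940 gives R_L ≥ R_th(1/0.0940 − 1) = 344.8 × 9.638 = 3.32 kΩ.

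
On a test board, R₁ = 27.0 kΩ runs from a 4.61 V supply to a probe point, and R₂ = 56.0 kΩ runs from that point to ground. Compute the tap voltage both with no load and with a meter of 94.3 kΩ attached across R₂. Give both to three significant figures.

Unloaded: 3.11 V; loaded: 2.61 V

Open-circuit: V = 4.61 × 56.0/(27.0 + 56.0) = 3.11 V.
With the load, R₂ becomes R₂‖R_L = 35.14 kΩ, so V = 4.61 × 35.14/62.14 = 2.61 V.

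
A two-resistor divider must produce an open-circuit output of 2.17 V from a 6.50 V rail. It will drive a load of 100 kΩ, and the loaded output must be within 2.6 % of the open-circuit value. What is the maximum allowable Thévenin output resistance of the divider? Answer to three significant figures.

Loading drop = R_th/(R_th + R_L) ≤ 0.0260, so R_th ≤ R_L · ε/(1−ε) = 100 kΩ × 0.0260/0.9740 = 2.67 kΩ.
(Any R1, R2 with R2/(R1+R2) = 0.334 and R1‖R2 ≤ 2.67 kΩ will meet the spec.)

R_th ≤ 2.67 kΩ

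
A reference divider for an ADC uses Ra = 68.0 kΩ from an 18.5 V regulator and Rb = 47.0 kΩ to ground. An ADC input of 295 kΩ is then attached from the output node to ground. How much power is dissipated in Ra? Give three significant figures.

P ≈ 1.98 mW

Total resistance from the source is Ra + (Rb‖R_L) = 108.5 kΩ, so I = 18.5/108.5 kΩ = 0.1704 mA.
P = I²·Ra = (0.1704 mA)² × 68.0 kΩ = 1.98 mW.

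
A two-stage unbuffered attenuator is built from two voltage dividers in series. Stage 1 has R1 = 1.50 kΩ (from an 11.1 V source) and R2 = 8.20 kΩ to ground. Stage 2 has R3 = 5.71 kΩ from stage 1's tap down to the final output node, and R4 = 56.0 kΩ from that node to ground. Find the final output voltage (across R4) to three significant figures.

V_out ≈ 8.34 V

Stage 2 presents R3+R4 = 61.71 kΩ as a load on stage 1's tap.
Stage 1's lower leg becomes R2‖(R3+R4) = 7.238 kΩ, so V_mid = 11.1 × 7.238/8.738 = 9.195 V.
Stage 2 is itself unloaded: V_out = V_mid × R4/(R3+R4) = 9.195 × 56.0/61.71 = 8.34 V.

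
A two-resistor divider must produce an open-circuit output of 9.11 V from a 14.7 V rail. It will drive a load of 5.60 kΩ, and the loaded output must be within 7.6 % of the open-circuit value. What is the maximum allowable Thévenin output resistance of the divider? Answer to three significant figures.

Loading drop = R_th/(R_th + R_L) ≤ 0.0760, so R_th ≤ R_L · ε/(1−ε) = 5.60 kΩ × 0.0760/0.9240 = 461 Ω.

R_th ≤ 461 Ω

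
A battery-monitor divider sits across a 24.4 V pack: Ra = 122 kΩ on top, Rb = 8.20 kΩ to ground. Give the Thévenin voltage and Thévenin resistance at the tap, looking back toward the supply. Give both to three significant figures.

V_th is the open-circuit tap voltage: 24.4 × 8.20/(122 + 8.20) = 1.54 V.
With the supply zeroed, Ra and Rb appear in parallel from the tap: R_th = Ra‖Rb = (122 × 8.20)/130.2 = 7.68 kΩ.

V_th = 1.54 V, R_th = 7.68 kΩ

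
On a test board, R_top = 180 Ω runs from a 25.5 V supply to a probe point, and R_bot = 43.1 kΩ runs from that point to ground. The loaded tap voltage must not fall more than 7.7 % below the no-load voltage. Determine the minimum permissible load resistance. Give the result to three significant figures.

Output resistance R_th = R_top‖R_bot = (180 × 43100)/43280 = 179.3 Ω.
The fractional drop is R_th/(R_th + R_L); requiring this ≤ 0.0770 gives R_L ≥ R_th(1/0.0770 − 1) = 179.3 × 11.99 = 2.15 kΩ.

R_L(min) ≈ 2.15 kΩ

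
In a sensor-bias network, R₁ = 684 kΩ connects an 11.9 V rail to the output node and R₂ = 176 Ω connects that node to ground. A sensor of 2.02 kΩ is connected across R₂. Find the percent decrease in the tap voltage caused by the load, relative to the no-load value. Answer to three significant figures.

The divider's output (Thévenin) resistance is R₁‖R₂ = 176.0 Ω.
Fractional drop under load = R_th/(R_th + R_L) = 176.0 / (176.0 + 2020) = 0.08013.
So the output falls by 8.01 %.

8.01 %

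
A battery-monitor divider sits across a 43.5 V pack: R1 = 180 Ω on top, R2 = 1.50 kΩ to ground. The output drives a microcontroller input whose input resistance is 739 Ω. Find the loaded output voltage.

V_out ≈ 31.9 V

The load sits in parallel with R2: R2‖R_L = (1500 × 739) / (1500 + 739) = 495.1 Ω.
V_out = 43.5 × 495.1 / (180 + 495.1) = 43.5 × 495.1/675.1 = 31.9 V.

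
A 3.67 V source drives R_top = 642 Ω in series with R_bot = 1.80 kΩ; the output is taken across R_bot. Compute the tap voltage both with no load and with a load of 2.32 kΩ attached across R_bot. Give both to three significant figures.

Open-circuit: V = 3.67 × 1800/(642 + 1800) = 2.71 V.
With the load, R_bot becomes R_bot‖R_L = 1014 Ω, so V = 3.67 × 1014/1656 = 2.25 V.

Unloaded: 2.71 V; loaded: 2.25 V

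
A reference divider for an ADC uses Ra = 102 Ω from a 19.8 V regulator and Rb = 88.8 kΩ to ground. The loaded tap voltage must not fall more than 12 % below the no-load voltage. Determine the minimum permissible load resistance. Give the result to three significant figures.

Output resistance R_th = Ra‖Rb = (102 × 88800)/88900 = 101.9 Ω.
The fractional drop is R_th/(R_th + R_L); requiring this ≤ 0.120 gives R_L ≥ R_th(1/0.120 − 1) = 101.9 × 7.333 = 747 Ω.

R_L(min) ≈ 747 Ω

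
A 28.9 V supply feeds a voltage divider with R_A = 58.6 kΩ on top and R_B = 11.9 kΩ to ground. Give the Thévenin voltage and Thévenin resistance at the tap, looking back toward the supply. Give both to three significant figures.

V_th = 4.88 V, R_th = 9.89 kΩ

V_th is the open-circuit tap voltage: 28.9 × 11.9/(58.6 + 11.9) = 4.88 V.
With the supply zeroed, R_A and R_B appear in parallel from the tap: R_th = R_A‖R_B = (58.6 × 11.9)/70.50 = 9.89 kΩ.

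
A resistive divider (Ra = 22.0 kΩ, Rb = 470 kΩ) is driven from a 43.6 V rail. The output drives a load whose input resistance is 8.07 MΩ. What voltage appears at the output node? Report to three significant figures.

The load sits in parallel with Rb: Rb‖R_L = (470 × 8070) / (470 + 8070) = 444.1 kΩ.
V_out = 43.6 × 444.1 / (22.0 + 444.1) = 43.6 × 444.1/466.1 = 41.5 V.

V_out ≈ 41.5 V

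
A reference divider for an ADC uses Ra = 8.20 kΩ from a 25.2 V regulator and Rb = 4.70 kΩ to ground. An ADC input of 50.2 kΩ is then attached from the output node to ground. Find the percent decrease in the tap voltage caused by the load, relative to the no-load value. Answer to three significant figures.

5.62 %

The divider's output (Thévenin) resistance is Ra‖Rb = 2.988 kΩ.
Fractional drop under load = R_th/(R_th + R_L) = 2.988 / (2.988 + 50.2) = 0.05617.
So the output falls by 5.62 %.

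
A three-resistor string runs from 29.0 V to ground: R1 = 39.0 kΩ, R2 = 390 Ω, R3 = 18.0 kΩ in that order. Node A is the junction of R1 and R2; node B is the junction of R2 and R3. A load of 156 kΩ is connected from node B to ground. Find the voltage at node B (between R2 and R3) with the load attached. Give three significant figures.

At node B, R3 is in parallel with the load: R3‖R_L = 16140 Ω.
Below node A the resistance is R2 + (R3‖R_L) = 16530 Ω, so V_A = 29.0 × 16530/55530 = 8.632 V.
Then V_B = V_A × (R3‖R_L)/(R2 + R3‖R_L) = 8.632 × 16140/16530 = 8.43 V.

V ≈ 8.43 V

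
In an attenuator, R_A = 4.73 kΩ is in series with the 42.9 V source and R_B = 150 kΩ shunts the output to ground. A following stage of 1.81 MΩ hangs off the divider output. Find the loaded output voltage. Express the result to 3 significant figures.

V_out ≈ 41.5 V

The load sits in parallel with R_B: R_B‖R_L = (150 × 1810) / (150 + 1810) = 138.5 kΩ.
V_out = 42.9 × 138.5 / (4.73 + 138.5) = 42.9 × 138.5/143.3 = 41.5 V.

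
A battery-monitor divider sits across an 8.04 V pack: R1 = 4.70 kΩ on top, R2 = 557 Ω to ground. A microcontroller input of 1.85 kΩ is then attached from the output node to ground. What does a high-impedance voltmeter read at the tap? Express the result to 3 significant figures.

The load sits in parallel with R2: R2‖R_L = (557 × 1850) / (557 + 1850) = 428.1 Ω.
V_out = 8.04 × 428.1 / (4700 + 428.1) = 8.04 × 428.1/5128 = 0.671 V.
(Unloaded it would have been 0.852 V.)

V_out ≈ 0.671 V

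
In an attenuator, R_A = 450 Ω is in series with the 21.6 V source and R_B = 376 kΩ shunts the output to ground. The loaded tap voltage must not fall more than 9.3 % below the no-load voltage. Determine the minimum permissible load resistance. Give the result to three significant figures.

R_L(min) ≈ 4.38 kΩ

Output resistance R_th = R_A‖R_B = (450 × 376000)/376400 = 449.5 Ω.
The fractional drop is R_th/(R_th + R_L); requiring this ≤ 0.0930 gives R_L ≥ R_th(1/0.0930 − 1) = 449.5 × 9.753 = 4.38 kΩ.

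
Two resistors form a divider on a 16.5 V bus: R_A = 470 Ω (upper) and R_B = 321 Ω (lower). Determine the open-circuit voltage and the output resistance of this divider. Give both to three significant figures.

V_th is the open-circuit tap voltage: 16.5 × 321/(470 + 321) = 6.70 V.
With the supply zeroed, R_A and R_B appear in parallel from the tap: R_th = R_A‖R_B = (470 × 321)/791.0 = 191 Ω.

V_th = 6.70 V, R_th = 191 Ω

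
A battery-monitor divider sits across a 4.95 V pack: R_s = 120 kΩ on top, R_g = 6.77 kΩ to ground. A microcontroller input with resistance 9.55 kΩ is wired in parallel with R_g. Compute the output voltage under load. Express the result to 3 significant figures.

V_out ≈ 0.158 V

The load sits in parallel with R_g: R_g‖R_L = (6.77 × 9.55) / (6.77 + 9.55) = 3.962 kΩ.
V_out = 4.95 × 3.962 / (120 + 3.962) = 4.95 × 3.962/124.0 = 0.158 V.
(Unloaded it would have been 0.264 V.)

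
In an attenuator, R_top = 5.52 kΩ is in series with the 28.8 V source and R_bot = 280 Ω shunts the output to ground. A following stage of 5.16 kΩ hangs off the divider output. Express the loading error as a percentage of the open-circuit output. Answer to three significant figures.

4.91 %

The divider's output (Thévenin) resistance is R_top‖R_bot = 266.5 Ω.
Fractional drop under load = R_th/(R_th + R_L) = 266.5 / (266.5 + 5160) = 0.04911.
So the output falls by 4.91 %.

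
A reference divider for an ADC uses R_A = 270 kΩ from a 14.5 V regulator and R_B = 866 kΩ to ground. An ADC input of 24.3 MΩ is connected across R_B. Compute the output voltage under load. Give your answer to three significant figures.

The load sits in parallel with R_B: R_B‖R_L = (866 × 24300) / (866 + 24300) = 836.2 kΩ.
V_out = 14.5 × 836.2 / (270 + 836.2) = 14.5 × 836.2/1106 = 11.0 V.
(Unloaded it would have been 11.1 V.)

V_out ≈ 11.0 V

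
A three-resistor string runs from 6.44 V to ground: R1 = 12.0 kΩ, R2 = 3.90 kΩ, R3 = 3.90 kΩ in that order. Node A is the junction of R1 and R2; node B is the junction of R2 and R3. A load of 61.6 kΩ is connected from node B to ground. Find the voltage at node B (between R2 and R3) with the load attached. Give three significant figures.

V ≈ 1.21 V

At node B, R3 is in parallel with the load: R3‖R_L = 3.668 kΩ.
Below node A the resistance is R2 + (R3‖R_L) = 7.568 kΩ, so V_A = 6.44 × 7.568/19.57 = 2.491 V.
Then V_B = V_A × (R3‖R_L)/(R2 + R3‖R_L) = 2.491 × 3.668/7.568 = 1.21 V.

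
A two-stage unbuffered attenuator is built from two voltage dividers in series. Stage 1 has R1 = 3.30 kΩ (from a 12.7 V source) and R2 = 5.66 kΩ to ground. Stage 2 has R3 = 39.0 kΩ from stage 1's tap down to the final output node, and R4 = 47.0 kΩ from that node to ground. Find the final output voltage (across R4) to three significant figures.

V_out ≈ 4.28 V

Stage 2 presents R3+R4 = 86.00 kΩ as a load on stage 1's tap.
Stage 1's lower leg becomes R2‖(R3+R4) = 5.310 kΩ, so V_mid = 12.7 × 5.310/8.610 = 7.833 V.
Stage 2 is itself unloaded: V_out = V_mid × R4/(R3+R4) = 7.833 × 47.0/86.00 = 4.28 V.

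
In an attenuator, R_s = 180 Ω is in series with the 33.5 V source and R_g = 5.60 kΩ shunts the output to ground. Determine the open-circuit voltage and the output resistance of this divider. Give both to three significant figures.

V_th is the open-circuit tap voltage: 33.5 × 5600/(180 + 5600) = 32.5 V.
With the supply zeroed, R_s and R_g appear in parallel from the tap: R_th = R_s‖R_g = (180 × 5600)/5780 = 174 Ω.

V_th = 32.5 V, R_th = 174 Ω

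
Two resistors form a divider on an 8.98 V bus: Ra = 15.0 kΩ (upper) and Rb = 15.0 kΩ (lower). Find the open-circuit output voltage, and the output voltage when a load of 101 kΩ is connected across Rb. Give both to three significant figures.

Unloaded: 4.49 V; loaded: 4.18 V

Open-circuit: V = 8.98 × 15.0/(15.0 + 15.0) = 4.49 V.
With the load, Rb becomes Rb‖R_L = 13.06 kΩ, so V = 8.98 × 13.06/28.06 = 4.18 V.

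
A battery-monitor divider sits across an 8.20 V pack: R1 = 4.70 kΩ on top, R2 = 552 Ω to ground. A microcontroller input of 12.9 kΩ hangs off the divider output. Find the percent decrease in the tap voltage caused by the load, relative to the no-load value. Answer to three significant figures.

3.69 %

The divider's output (Thévenin) resistance is R1‖R2 = 494.0 Ω.
Fractional drop under load = R_th/(R_th + R_L) = 494.0 / (494.0 + 12900) = 0.03688.
So the output falls by 3.69 %.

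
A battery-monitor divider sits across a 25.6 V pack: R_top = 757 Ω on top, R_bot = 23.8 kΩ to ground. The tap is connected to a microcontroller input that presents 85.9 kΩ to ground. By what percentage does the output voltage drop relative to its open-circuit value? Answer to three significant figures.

The divider's output (Thévenin) resistance is R_top‖R_bot = 733.7 Ω.
Fractional drop under load = R_th/(R_th + R_L) = 733.7 / (733.7 + 85900) = 0.008469.
So the output falls by 0.847 %.

0.847 %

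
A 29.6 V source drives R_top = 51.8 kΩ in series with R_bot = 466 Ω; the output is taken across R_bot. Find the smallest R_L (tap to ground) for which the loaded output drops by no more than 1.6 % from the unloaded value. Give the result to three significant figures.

R_L(min) ≈ 28.4 kΩ

Output resistance R_th = R_top‖R_bot = (51800 × 466)/52270 = 461.8 Ω.
The fractional drop is R_th/(R_th + R_L); requiring this ≤ 0.0160 gives R_L ≥ R_th(1/0.0160 − 1) = 461.8 × 61.50 = 28.4 kΩ.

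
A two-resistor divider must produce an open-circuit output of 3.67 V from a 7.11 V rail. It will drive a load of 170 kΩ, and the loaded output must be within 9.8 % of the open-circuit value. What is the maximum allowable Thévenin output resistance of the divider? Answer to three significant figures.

Loading drop = R_th/(R_th + R_L) ≤ 0.0980, so R_th ≤ R_L · ε/(1−ε) = 170 kΩ × 0.0980/0.9020 = 18.5 kΩ.

R_th ≤ 18.5 kΩ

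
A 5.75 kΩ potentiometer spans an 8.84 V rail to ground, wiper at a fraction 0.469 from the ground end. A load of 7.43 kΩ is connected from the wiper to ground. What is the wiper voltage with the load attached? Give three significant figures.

V ≈ 3.48 V

The wiper splits the pot into (1−α)R = 3.053 kΩ above and αR = 2.697 kΩ below.
Lower section ‖ load = 1.979 kΩ.
V_wiper = 8.84 × 1.979/(3.053 + 1.979) = 3.48 V.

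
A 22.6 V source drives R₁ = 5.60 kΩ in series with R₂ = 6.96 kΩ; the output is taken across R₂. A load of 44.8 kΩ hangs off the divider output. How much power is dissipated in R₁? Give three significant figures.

Total resistance from the source is R₁ + (R₂‖R_L) = 11.62 kΩ, so I = 22.6/11.62 kΩ = 1.944 mA.
P = I²·R₁ = (1.944 mA)² × 5.60 kΩ = 21.2 mW.

P ≈ 21.2 mW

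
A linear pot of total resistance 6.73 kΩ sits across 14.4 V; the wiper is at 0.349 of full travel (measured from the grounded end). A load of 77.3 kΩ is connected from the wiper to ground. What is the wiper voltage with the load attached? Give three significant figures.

V ≈ 4.93 V

The wiper splits the pot into (1−α)R = 4.381 kΩ above and αR = 2.349 kΩ below.
Lower section ‖ load = 2.280 kΩ.
V_wiper = 14.4 × 2.280/(4.381 + 2.280) = 4.93 V.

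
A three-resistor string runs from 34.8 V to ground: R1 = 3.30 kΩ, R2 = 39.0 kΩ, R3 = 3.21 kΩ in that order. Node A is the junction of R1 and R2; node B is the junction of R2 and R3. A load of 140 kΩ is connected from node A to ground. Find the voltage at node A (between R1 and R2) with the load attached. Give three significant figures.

V ≈ 31.6 V

Below node A the series string R2+R3 = 42.21 kΩ sits in parallel with the 140 kΩ load: 32.43 kΩ.
V_A = 34.8 × 32.43/(3.30 + 32.43) = 31.6 V.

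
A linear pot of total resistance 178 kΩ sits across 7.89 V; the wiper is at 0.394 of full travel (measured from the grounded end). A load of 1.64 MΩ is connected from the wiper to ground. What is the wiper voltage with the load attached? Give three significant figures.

V ≈ 3.03 V

The wiper splits the pot into (1−α)R = 107.9 kΩ above and αR = 70.13 kΩ below.
Lower section ‖ load = 67.26 kΩ.
V_wiper = 7.89 × 67.26/(107.9 + 67.26) = 3.03 V.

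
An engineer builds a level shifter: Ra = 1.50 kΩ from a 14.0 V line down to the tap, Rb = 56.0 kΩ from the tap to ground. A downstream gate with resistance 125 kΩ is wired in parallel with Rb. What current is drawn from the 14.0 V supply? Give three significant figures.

Rb‖R_L = 38.67 kΩ, so the source sees Ra + Rb‖R_L = 40.17 kΩ.
I = 14.0 V / 40.17 kΩ = 0.348 mA.

I ≈ 0.348 mA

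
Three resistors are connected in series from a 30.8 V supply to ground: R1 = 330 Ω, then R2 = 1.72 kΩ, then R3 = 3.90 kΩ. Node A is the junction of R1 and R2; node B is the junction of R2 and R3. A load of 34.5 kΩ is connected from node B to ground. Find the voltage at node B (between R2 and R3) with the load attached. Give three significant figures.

V ≈ 19.4 V

At node B, R3 is in parallel with the load: R3‖R_L = 3504 Ω.
Below node A the resistance is R2 + (R3‖R_L) = 5224 Ω, so V_A = 30.8 × 5224/5554 = 28.97 V.
Then V_B = V_A × (R3‖R_L)/(R2 + R3‖R_L) = 28.97 × 3504/5224 = 19.4 V.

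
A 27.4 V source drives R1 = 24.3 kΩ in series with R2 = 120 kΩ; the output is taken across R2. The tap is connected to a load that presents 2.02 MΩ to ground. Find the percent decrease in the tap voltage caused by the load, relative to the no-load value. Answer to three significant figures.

0.990 %

The divider's output (Thévenin) resistance is R1‖R2 = 20.21 kΩ.
Fractional drop under load = R_th/(R_th + R_L) = 20.21 / (20.21 + 2020) = 0.009905.
So the output falls by 0.990 %.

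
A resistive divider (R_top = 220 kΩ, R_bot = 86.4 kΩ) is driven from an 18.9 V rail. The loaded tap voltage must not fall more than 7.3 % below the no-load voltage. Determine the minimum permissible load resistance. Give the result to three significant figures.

R_L(min) ≈ 788 kΩ

Output resistance R_th = R_top‖R_bot = (220 × 86.4)/306.4 = 62.04 kΩ.
The fractional drop is R_th/(R_th + R_L); requiring this ≤ 0.0730 gives R_L ≥ R_th(1/0.0730 − 1) = 62.04 × 12.70 = 788 kΩ.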